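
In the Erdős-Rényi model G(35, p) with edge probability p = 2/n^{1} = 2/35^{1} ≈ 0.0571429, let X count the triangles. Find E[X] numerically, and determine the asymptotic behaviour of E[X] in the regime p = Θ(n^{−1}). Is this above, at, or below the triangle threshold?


Number of potential triangles: C(35, 3) = 6545.
Each occurs with probability p³ ≈ (0.0571429)³ ≈ 1.86588921e-04.
By linearity: E[X] = C(35, 3)·p³ ≈ 6545 · 1.86588921e-04 ≈ 1.221224.
Here α = 1, so p = 2/n is exactly at the triangle threshold p ~ 1/n. Asymptotically E[X] → c³/6 = 2³/6 = 4/3 ≈ 1.333333, a bounded constant. In this regime the triangle count is asymptotically Poisson(c³/6).

E[X] ≈ 1.221224; in regime p = Θ(1/n^{1}) E[X] stays bounded (at the triangle threshold p ~ 1/n).


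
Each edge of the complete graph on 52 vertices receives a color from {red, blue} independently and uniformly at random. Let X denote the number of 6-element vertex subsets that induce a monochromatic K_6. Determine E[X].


Let X = Σ_S X_S over the C(52, 6) = 20358520 subsets S of size 6, where X_S = 1 if the K_6 on S is monochromatic.
For a fixed S, the K_6 on S has C(6, 2) = 15 edges. P[all 15 edges red] = (1/2)^15, and likewise for blue, so P[monochromatic] = 2·(1/2)^15 = 2^{1 − 15} = 1/16384.
Summing: E[X] = C(52, 6) · 2^{1 − 15} = 20358520 · 1/16384 = 2544815/2048.
Numerically: E[X] ≈ 1242.58545.

E[X] = C(52,6)·2^(1−C(6,2)) = 2544815/2048 ≈ 1242.58545.


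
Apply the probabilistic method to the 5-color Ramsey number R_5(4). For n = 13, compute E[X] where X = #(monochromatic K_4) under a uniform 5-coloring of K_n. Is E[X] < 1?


E[X] = C(13, 4) · 5^{1 − 6} = 715 · 5^{−5} = 715/3125.
As a reduced fraction: E[X] = 143/625 ≈ 0.2288.
Is E[X] < 1? YES.
Since E[X] < 1, there exists a 5-coloring of K_{13} with no monochromatic K_4; hence R_5(4) > 13.

E[X] = 143/625 ≈ 0.2288; E[X] < 1, so R_5(4) > 13.


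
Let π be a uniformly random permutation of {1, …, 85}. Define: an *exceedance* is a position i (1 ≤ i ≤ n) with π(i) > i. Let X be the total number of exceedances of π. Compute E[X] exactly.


Write X = Σ_{i=1}^{85} X_i, where X_i = 1_{π(i) > i}.
For each fixed i, π(i) is uniform over {1, …, 85} (marginal of a uniform permutation), so P[π(i) > i] = (n − i)/n. Summing: Σ_{i=1}^{85} (n − i)/n = (0 + 1 + … + 84)/85 = 85(85 − 1)/(2·85) = (85 − 1)/2.
Hence E[X] = Σ_{i=1}^{85} (85 − i)/85 = 42 ≈ 42.000.

E[X] = 42 = 42.000.


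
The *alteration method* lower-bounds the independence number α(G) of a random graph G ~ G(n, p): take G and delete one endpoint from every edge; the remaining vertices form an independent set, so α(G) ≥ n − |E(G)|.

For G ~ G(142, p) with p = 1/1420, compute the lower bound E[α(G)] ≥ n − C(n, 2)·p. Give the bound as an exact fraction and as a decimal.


E[|E(G)|] = C(142, 2)·p = 10011 · (1/1420) = 141/20.
E[α(G)] ≥ n − E[|E(G)|] = 142 − 141/20 = 2699/20.
Numerically: ≈ 134.950000.
(This is only a lower bound; the true E[α(G)] may be larger.)

E[α(G)] ≥ 2699/20 ≈ 134.950000.


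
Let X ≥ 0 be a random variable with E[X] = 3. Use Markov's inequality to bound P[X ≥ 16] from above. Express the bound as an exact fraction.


μ = E[X] = 3, a = 16.
Markov: P[X ≥ 16] ≤ μ/a = (3)/16 = 3/16.
Numerically: ≈ 0.188.
(Since a = 16 > μ = 3.000, the bound 3/16 is < 1 and informative.)

P[X ≥ 16] ≤ 3/16 ≈ 0.188.


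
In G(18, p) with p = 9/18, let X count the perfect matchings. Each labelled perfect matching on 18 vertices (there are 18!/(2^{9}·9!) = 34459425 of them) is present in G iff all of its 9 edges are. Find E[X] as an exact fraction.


K_18 has 18!/(2^{9}·9!) = 34459425 labelled perfect matchings.
For each such perfect matching H, let X_H = 1 if all 9 edges of H are present in G. Then P[X_H = 1] = p^{9} = (1/2)^{9} = 1/512.
By linearity: E[X] = Σ_H E[X_H] = 34459425 · p^{9} = 34459425 · 1/512 = 34459425/512.
Numerically: E[X] ≈ 6.73e+04.

E[X] = 34459425 · (1/2)^{9} = 34459425/512 ≈ 6.73e+04.


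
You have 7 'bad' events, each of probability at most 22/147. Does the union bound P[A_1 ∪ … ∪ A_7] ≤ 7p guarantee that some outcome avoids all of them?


Union bound: P[∪_{i=1}^{7} A_i] ≤ Σ_i P[A_i] ≤ 7·p = 7·(22/147) = 22/21.
Numerically: 22/21 ≈ 1.047619.
Is 22/21 < 1? NO.
Since the bound 22/21 is ≥ 1, the union bound is uninformative here; it does NOT by itself certify existence.

7·p = 22/21 ≈ 1.047619; existence NOT certified by the union bound.


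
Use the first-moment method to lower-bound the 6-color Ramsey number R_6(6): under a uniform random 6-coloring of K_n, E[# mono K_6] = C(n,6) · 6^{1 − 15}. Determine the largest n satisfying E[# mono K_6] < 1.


We need C(n, 6) · 6^{1 − 15} < 1, i.e. C(n, 6) < 6^{15 − 1} = 78364164096.
Check values of n near the boundary:
  n = 193: C(193, 6) = 66364016544; 66364016544 < 78364164096? YES
  n = 194: C(194, 6) = 68482017072; 68482017072 < 78364164096? YES
  n = 195: C(195, 6) = 70656049360; 70656049360 < 78364164096? YES
  n = 196: C(196, 6) = 72887293024; 72887293024 < 78364164096? YES
  n = 197: C(197, 6) = 75176946208; 75176946208 < 78364164096? YES
  n = 198: C(198, 6) = 77526225777; 77526225777 < 78364164096? YES
  n = 199: C(199, 6) = 79936367511; 79936367511 < 78364164096? NO
  n = 200: C(200, 6) = 82408626300; 82408626300 < 78364164096? NO
  n = 201: C(201, 6) = 84944276340; 84944276340 < 78364164096? NO
The largest n with C(n, 6) < 78364164096 is n = 198 (where E[X] = 25842075259/26121388032 ≈ 0.98931). Hence R_6(6) > 198, i.e. R_6(6) ≥ 199.

Largest n = 198; hence R_6(6) > 198.


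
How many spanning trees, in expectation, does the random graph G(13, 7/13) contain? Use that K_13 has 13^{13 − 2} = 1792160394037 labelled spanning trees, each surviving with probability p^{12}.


K_13 has 13^{13 − 2} = 1792160394037 labelled spanning trees.
For each such spanning tree H, let X_H = 1 if all 12 edges of H are present in G. Then P[X_H = 1] = p^{12} = (7/13)^{12} = 13841287201/23298085122481.
By linearity of expectation: E[X] = Σ_H E[X_H] = 1792160394037 · p^{12} = 1792160394037 · 13841287201/23298085122481 = 13841287201/13.
Numerically: E[X] ≈ 1.06471e+09.

E[X] = 1792160394037 · (7/13)^{12} = 13841287201/13 ≈ 1.06471e+09.


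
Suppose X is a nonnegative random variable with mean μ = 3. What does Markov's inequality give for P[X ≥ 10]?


μ = E[X] = 3, a = 10.
Markov: P[X ≥ 10] ≤ μ/a = (3)/10 = 3/10.
Numerically: ≈ 0.300.
(Since a = 10 > μ = 3.000, the bound 3/10 is < 1 and informative.)

P[X ≥ 10] ≤ 3/10 ≈ 0.300.


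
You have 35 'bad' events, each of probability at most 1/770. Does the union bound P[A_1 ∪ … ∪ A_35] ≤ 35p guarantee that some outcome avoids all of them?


Union bound: P[∪_{i=1}^{35} A_i] ≤ Σ_i P[A_i] ≤ 35·p = 35·(1/770) = 1/22.
Numerically: 1/22 ≈ 0.0454545.
Is 1/22 < 1? YES.
Since P[∪ A_i] ≤ 1/22 < 1, the complement has P[∩ A_i^c] ≥ 1 − 1/22 = 21/22 > 0, so some outcome avoids every A_i.

35·p = 1/22 ≈ 0.0454545; existence CERTIFIED by the union bound.


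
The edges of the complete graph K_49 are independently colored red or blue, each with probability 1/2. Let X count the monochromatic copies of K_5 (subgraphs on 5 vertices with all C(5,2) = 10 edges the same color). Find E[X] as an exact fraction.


Let X = Σ_S X_S over the C(49, 5) = 1906884 subsets S of size 5, where X_S = 1 if the K_5 on S is monochromatic.
For a fixed S, the K_5 on S has C(5, 2) = 10 edges. P[all 10 edges red] = (1/2)^10, and likewise for blue, so P[monochromatic] = 2·(1/2)^10 = 2^{1 − 10} = 1/512.
Summing: E[X] = C(49, 5) · 2^{1 − 10} = 1906884 · 1/512 = 476721/128.
Numerically: E[X] ≈ 3724.3828.

E[X] = C(49,5)·2^(1−C(5,2)) = 476721/128 ≈ 3724.3828.


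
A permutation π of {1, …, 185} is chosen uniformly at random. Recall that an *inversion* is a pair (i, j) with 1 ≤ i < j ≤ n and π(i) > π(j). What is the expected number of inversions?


Write X = Σ X_I over the C(185, 2) = 17020 pairs i < j, with X_I the indicator of one inversion.
There are 17020 indicators.
For each fixed pair i < j, the values π(i) and π(j) are two distinct elements of {1, …, 185} in uniformly random order; by symmetry P[π(i) > π(j)] = 1/2.
By linearity: E[X] = 17020 · (1/2) = C(185, 2) · (1/2) = 17020/2 = 8510 ≈ 8510.000000.

E[X] = 8510 = 8510.000000.


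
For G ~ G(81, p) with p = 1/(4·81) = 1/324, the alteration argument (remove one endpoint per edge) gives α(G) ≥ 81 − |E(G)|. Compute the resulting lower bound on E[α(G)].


E[|E(G)|] = C(81, 2)·p = 3240 · (1/324) = 10.
E[α(G)] ≥ n − E[|E(G)|] = 81 − 10 = 71.
Numerically: ≈ 71.000.
(This is only a lower bound; the true E[α(G)] may be larger.)

E[α(G)] ≥ 71 ≈ 71.000.


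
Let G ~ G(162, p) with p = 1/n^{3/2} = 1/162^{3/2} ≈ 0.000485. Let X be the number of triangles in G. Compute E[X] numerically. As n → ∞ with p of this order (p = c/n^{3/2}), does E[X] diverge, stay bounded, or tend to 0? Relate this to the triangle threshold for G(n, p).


Number of potential triangles: C(162, 3) = 695520.
Each occurs with probability p³ ≈ (0.000485)³ ≈ 1.14073e-10.
By linearity: E[X] = C(162, 3)·p³ ≈ 695520 · 1.14073e-10 ≈ 0.000.
Since α = 3/2 > 1, p = c/n^{3/2} = o(1/n) is below the triangle threshold p ~ 1/n. Asymptotically E[X] ~ (c³/6)·n^{3(1−α)} = (1³/6)·n^{-1.5} → 0, so by Markov's inequality G has no triangles w.h.p.

E[X] ≈ 0.000; in regime p = Θ(1/n^{3/2}) E[X] tends to 0 (below the triangle threshold p ~ 1/n).


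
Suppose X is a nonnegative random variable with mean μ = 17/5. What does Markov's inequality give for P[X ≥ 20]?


μ = E[X] = 17/5, a = 20.
Markov: P[X ≥ 20] ≤ μ/a = (17/5)/20 = 17/100.
Numerically: ≈ 0.170000.
(Since a = 20 > μ = 3.400000, the bound 17/100 is < 1 and informative.)

P[X ≥ 20] ≤ 17/100 ≈ 0.170000.


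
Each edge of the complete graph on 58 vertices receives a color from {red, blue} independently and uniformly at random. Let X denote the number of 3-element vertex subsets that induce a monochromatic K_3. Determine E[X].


Let X = Σ_S X_S over the C(58, 3) = 30856 subsets S of size 3, where X_S = 1 if the K_3 on S is monochromatic.
For a fixed S, the K_3 on S has C(3, 2) = 3 edges. P[all 3 edges red] = (1/2)^3, and likewise for blue, so P[monochromatic] = 2·(1/2)^3 = 2^{1 − 3} = 1/4.
By linearity: E[X] = C(58, 3) · 2^{1 − 3} = 30856 · 1/4 = 7714.
Numerically: E[X] ≈ 7714.00000.

E[X] = C(58,3)·2^(1−C(3,2)) = 7714 ≈ 7714.00000.


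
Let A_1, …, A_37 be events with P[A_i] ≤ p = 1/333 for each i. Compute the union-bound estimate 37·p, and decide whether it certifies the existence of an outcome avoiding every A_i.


Union bound: P[∪_{i=1}^{37} A_i] ≤ Σ_i P[A_i] ≤ 37·p = 37·(1/333) = 1/9.
Numerically: 1/9 ≈ 0.1111.
Is 1/9 < 1? YES.
Since P[∪ A_i] ≤ 1/9 < 1, the complement has P[∩ A_i^c] ≥ 1 − 1/9 = 8/9 > 0, so some outcome avoids every A_i.

37·p = 1/9 ≈ 0.1111; existence CERTIFIED by the union bound.


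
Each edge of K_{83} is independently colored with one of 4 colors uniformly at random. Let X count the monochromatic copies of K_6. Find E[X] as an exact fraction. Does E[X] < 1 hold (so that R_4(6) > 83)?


E[X] = C(83, 6) · 4^{1 − 15} = 377447148 · 4^{−14} = 377447148/268435456.
As a reduced fraction: E[X] = 94361787/67108864 ≈ 1.4061002.
Is E[X] < 1? NO.
Since E[X] ≥ 1, the first-moment bound is inconclusive at n = 83; it does NOT by itself certify R_4(6) > 83.

E[X] = 94361787/67108864 ≈ 1.4061002; E[X] ≥ 1; first-moment method inconclusive here.


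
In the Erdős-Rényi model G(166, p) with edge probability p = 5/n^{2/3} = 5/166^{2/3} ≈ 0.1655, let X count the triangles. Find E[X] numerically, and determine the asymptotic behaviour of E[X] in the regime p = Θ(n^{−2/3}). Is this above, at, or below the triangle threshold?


Number of potential triangles: C(166, 3) = 748660.
Each occurs with probability p³ ≈ (0.1655)³ ≈ 4.536217e-03.
By linearity: E[X] = C(166, 3)·p³ ≈ 748660 · 4.536217e-03 ≈ 3396.0843.
Since α = 2/3 < 1, p = c/n^{2/3} ≫ 1/n is above the triangle threshold p ~ 1/n. Asymptotically E[X] ~ (c³/6)·n^{3(1−α)} = (5³/6)·n^{1} → ∞; triangles are abundant w.h.p.

E[X] ≈ 3396.0843; in regime p = Θ(1/n^{2/3}) E[X] diverges (above the triangle threshold p ~ 1/n).


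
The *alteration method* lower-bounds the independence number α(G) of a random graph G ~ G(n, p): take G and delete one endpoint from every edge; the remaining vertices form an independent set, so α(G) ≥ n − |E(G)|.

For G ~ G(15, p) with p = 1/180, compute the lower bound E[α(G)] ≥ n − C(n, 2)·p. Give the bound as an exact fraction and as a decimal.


E[|E(G)|] = C(15, 2)·p = 105 · (1/180) = 7/12.
E[α(G)] ≥ n − E[|E(G)|] = 15 − 7/12 = 173/12.
Numerically: ≈ 14.416667.
(This is only a lower bound; the true E[α(G)] may be larger.)

E[α(G)] ≥ 173/12 ≈ 14.416667.


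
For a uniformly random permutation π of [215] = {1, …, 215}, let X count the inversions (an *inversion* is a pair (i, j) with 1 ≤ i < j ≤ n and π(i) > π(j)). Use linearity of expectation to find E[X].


Write X = Σ X_I over the C(215, 2) = 23005 pairs i < j, with X_I the indicator of one inversion.
There are 23005 indicators.
For each fixed pair i < j, the values π(i) and π(j) are two distinct elements of {1, …, 215} in uniformly random order; by symmetry P[π(i) > π(j)] = 1/2.
By linearity: E[X] = 23005 · (1/2) = C(215, 2) · (1/2) = 23005/2 = 23005/2 ≈ 11502.5000.

E[X] = 23005/2 = 11502.5000.


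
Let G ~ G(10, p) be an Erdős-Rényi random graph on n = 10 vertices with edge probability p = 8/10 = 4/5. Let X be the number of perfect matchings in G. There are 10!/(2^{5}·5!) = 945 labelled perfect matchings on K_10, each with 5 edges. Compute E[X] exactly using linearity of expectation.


K_10 has 10!/(2^{5}·5!) = 945 labelled perfect matchings.
For each such perfect matching H, let X_H = 1 if all 5 edges of H are present in G. Then P[X_H = 1] = p^{5} = (4/5)^{5} = 1024/3125.
By linearity: E[X] = Σ_H E[X_H] = 945 · p^{5} = 945 · 1024/3125 = 193536/625.
Numerically: E[X] ≈ 309.66.

E[X] = 945 · (4/5)^{5} = 193536/625 ≈ 309.66.


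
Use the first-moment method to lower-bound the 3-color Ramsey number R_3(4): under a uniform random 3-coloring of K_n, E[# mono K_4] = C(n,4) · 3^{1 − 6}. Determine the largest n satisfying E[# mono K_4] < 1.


We need C(n, 4) · 3^{1 − 6} < 1, i.e. C(n, 4) < 3^{6 − 1} = 243.
Check values of n near the boundary:
  n = 4: C(4, 4) = 1; 1 < 243? YES
  n = 5: C(5, 4) = 5; 5 < 243? YES
  n = 6: C(6, 4) = 15; 15 < 243? YES
  n = 7: C(7, 4) = 35; 35 < 243? YES
  n = 8: C(8, 4) = 70; 70 < 243? YES
  n = 9: C(9, 4) = 126; 126 < 243? YES
  n = 10: C(10, 4) = 210; 210 < 243? YES
  n = 11: C(11, 4) = 330; 330 < 243? NO
The largest n with C(n, 4) < 243 is n = 10 (where E[X] = 70/81 ≈ 0.86420). Hence R_3(4) > 10, i.e. R_3(4) ≥ 11.

Largest n = 10; hence R_3(4) > 10.


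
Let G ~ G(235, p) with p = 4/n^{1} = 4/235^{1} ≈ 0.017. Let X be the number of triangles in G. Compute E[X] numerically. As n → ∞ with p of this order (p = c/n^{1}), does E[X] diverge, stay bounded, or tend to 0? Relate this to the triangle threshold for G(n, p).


Number of potential triangles: C(235, 3) = 2135445.
Each occurs with probability p³ ≈ (0.017)³ ≈ 4.93147e-06.
By linearity: E[X] = C(235, 3)·p³ ≈ 2135445 · 4.93147e-06 ≈ 10.531.
Here α = 1, so p = 4/n is exactly at the triangle threshold p ~ 1/n. Asymptotically E[X] → c³/6 = 4³/6 = 32/3 ≈ 10.667, a bounded constant. In this regime the triangle count is asymptotically Poisson(c³/6).

E[X] ≈ 10.531; in regime p = Θ(1/n^{1}) E[X] stays bounded (at the triangle threshold p ~ 1/n).


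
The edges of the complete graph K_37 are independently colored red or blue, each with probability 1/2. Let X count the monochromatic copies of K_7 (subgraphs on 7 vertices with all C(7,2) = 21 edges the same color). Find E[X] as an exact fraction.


Let X = Σ_S X_S over the C(37, 7) = 10295472 subsets S of size 7, where X_S = 1 if the K_7 on S is monochromatic.
For a fixed S, the K_7 on S has C(7, 2) = 21 edges. P[all 21 edges red] = (1/2)^21, and likewise for blue, so P[monochromatic] = 2·(1/2)^21 = 2^{1 − 21} = 1/1048576.
By linearity of expectation: E[X] = C(37, 7) · 2^{1 − 21} = 10295472 · 1/1048576 = 643467/65536.
Numerically: E[X] ≈ 9.819.

E[X] = C(37,7)·2^(1−C(7,2)) = 643467/65536 ≈ 9.819.


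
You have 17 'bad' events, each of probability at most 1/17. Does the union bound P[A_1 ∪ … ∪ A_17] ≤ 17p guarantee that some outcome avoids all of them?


Union bound: P[∪_{i=1}^{17} A_i] ≤ Σ_i P[A_i] ≤ 17·p = 17·(1/17) = 1.
Numerically: 1 ≈ 1.0000000.
Is 1 < 1? NO.
Since the bound 1 is ≥ 1, the union bound is uninformative here; it does NOT by itself certify existence.

17·p = 1 ≈ 1.0000000; existence NOT certified by the union bound.


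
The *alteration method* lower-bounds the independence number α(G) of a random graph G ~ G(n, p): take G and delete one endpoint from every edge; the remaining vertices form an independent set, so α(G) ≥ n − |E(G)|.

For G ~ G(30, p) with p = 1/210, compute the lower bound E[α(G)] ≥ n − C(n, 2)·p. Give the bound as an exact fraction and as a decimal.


E[|E(G)|] = C(30, 2)·p = 435 · (1/210) = 29/14.
E[α(G)] ≥ n − E[|E(G)|] = 30 − 29/14 = 391/14.
Numerically: ≈ 27.928571.
(This is only a lower bound; the true E[α(G)] may be larger.)

E[α(G)] ≥ 391/14 ≈ 27.928571.


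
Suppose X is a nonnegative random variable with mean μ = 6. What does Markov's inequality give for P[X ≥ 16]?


μ = E[X] = 6, a = 16.
Markov: P[X ≥ 16] ≤ μ/a = (6)/16 = 3/8.
Numerically: ≈ 0.375.
(Since a = 16 > μ = 6.000, the bound 3/8 is < 1 and informative.)

P[X ≥ 16] ≤ 3/8 ≈ 0.375.


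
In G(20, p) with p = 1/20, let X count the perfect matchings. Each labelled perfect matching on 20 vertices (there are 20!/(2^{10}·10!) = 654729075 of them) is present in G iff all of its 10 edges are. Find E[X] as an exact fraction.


K_20 has 20!/(2^{10}·10!) = 654729075 labelled perfect matchings.
For each such perfect matching H, let X_H = 1 if all 10 edges of H are present in G. Then P[X_H = 1] = p^{10} = (1/20)^{10} = 1/10240000000000.
Summing the indicators: E[X] = Σ_H E[X_H] = 654729075 · p^{10} = 654729075 · 1/10240000000000 = 26189163/409600000000.
Numerically: E[X] ≈ 6.39e-05.

E[X] = 654729075 · (1/20)^{10} = 26189163/409600000000 ≈ 6.39e-05.


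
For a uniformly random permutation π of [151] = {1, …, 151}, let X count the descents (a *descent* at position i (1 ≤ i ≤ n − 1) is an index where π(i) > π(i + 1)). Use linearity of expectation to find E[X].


Write X = Σ X_I over i = 1, …, 150, with X_I the indicator of one descent.
There are 150 indicators.
For each fixed i, the pair (π(i), π(i+1)) is a uniformly random ordered pair of distinct values from {1, …, 151}; by symmetry P[π(i) > π(i+1)] = 1/2.
By linearity: E[X] = 150 · (1/2) = (151 − 1) · (1/2) = 75 ≈ 75.0000.

E[X] = 75 = 75.0000.


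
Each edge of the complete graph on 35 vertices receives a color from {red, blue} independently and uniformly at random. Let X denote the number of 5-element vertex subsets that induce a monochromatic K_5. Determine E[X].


Let X = Σ_S X_S over the C(35, 5) = 324632 subsets S of size 5, where X_S = 1 if the K_5 on S is monochromatic.
For a fixed S, the K_5 on S has C(5, 2) = 10 edges. P[all 10 edges red] = (1/2)^10, and likewise for blue, so P[monochromatic] = 2·(1/2)^10 = 2^{1 − 10} = 1/512.
Summing: E[X] = C(35, 5) · 2^{1 − 10} = 324632 · 1/512 = 40579/64.
Numerically: E[X] ≈ 634.046875.

E[X] = C(35,5)·2^(1−C(5,2)) = 40579/64 ≈ 634.046875.


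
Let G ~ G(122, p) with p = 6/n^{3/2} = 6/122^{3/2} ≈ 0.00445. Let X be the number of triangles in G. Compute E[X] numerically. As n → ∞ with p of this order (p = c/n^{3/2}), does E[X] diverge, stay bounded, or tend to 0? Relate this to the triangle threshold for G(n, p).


Number of potential triangles: C(122, 3) = 295240.
Each occurs with probability p³ ≈ (0.00445)³ ≈ 8.82743e-08.
By linearity: E[X] = C(122, 3)·p³ ≈ 295240 · 8.82743e-08 ≈ 0.026.
Since α = 3/2 > 1, p = c/n^{3/2} = o(1/n) is below the triangle threshold p ~ 1/n. Asymptotically E[X] ~ (c³/6)·n^{3(1−α)} = (6³/6)·n^{-1.5} → 0, so by Markov's inequality G has no triangles w.h.p.

E[X] ≈ 0.026; in regime p = Θ(1/n^{3/2}) E[X] tends to 0 (below the triangle threshold p ~ 1/n).


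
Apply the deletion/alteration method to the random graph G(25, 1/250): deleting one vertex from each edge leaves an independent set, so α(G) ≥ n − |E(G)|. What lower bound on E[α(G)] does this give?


E[|E(G)|] = C(25, 2)·p = 300 · (1/250) = 6/5.
E[α(G)] ≥ n − E[|E(G)|] = 25 − 6/5 = 119/5.
Numerically: ≈ 23.800000.
(This is only a lower bound; the true E[α(G)] may be larger.)

E[α(G)] ≥ 119/5 ≈ 23.800000.


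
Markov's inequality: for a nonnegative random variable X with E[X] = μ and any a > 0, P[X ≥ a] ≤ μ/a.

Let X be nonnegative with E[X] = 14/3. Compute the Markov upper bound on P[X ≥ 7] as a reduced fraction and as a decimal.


μ = E[X] = 14/3, a = 7.
Markov: P[X ≥ 7] ≤ μ/a = (14/3)/7 = 2/3.
Numerically: ≈ 0.66667.
(Since a = 7 > μ = 4.66667, the bound 2/3 is < 1 and informative.)

P[X ≥ 7] ≤ 2/3 ≈ 0.66667.


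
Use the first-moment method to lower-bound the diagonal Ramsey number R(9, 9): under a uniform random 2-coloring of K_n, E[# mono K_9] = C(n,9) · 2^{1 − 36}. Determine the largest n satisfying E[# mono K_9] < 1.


We need C(n, 9) · 2^{1 − 36} < 1, i.e. C(n, 9) < 2^{36 − 1} = 34359738368.
Check values of n near the boundary:
  n = 62: C(62, 9) = 20286591270; 20286591270 < 34359738368? YES
  n = 63: C(63, 9) = 23667689815; 23667689815 < 34359738368? YES
  n = 64: C(64, 9) = 27540584512; 27540584512 < 34359738368? YES
  n = 65: C(65, 9) = 31966749880; 31966749880 < 34359738368? YES
  n = 66: C(66, 9) = 37014131440; 37014131440 < 34359738368? NO
  n = 67: C(67, 9) = 42757703560; 42757703560 < 34359738368? NO
The largest n with C(n, 9) < 34359738368 is n = 65 (where E[X] = 3995843735/4294967296 ≈ 0.930). Hence R(9, 9) > 65, i.e. R(9, 9) ≥ 66.

Largest n = 65; hence R(9, 9) > 65.


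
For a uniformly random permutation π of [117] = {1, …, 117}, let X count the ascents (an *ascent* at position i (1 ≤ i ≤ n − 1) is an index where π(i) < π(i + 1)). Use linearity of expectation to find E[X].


Write X = Σ X_I over i = 1, …, 116, with X_I the indicator of one ascent.
There are 116 indicators.
For each fixed i, the pair (π(i), π(i+1)) is a uniformly random ordered pair of distinct values from {1, …, 117}; by symmetry P[π(i) < π(i+1)] = 1/2.
By linearity: E[X] = 116 · (1/2) = (117 − 1) · (1/2) = 58 ≈ 58.000000.

E[X] = 58 = 58.000000.


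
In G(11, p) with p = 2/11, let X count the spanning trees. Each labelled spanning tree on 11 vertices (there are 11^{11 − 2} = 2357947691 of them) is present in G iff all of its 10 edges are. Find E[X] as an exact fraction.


K_11 has 11^{11 − 2} = 2357947691 labelled spanning trees.
For each such spanning tree H, let X_H = 1 if all 10 edges of H are present in G. Then P[X_H = 1] = p^{10} = (2/11)^{10} = 1024/25937424601.
By linearity: E[X] = Σ_H E[X_H] = 2357947691 · p^{10} = 2357947691 · 1024/25937424601 = 1024/11.
Numerically: E[X] ≈ 93.0909.

E[X] = 2357947691 · (2/11)^{10} = 1024/11 ≈ 93.0909.


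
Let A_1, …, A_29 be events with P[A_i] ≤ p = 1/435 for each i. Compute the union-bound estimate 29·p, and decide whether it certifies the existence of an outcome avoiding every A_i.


Union bound: P[∪_{i=1}^{29} A_i] ≤ Σ_i P[A_i] ≤ 29·p = 29·(1/435) = 1/15.
Numerically: 1/15 ≈ 0.0666667.
Is 1/15 < 1? YES.
Since P[∪ A_i] ≤ 1/15 < 1, the complement has P[∩ A_i^c] ≥ 1 − 1/15 = 14/15 > 0, so some outcome avoids every A_i.

29·p = 1/15 ≈ 0.0666667; existence CERTIFIED by the union bound.


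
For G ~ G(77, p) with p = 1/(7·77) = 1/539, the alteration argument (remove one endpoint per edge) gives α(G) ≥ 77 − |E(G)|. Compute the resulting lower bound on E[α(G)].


E[|E(G)|] = C(77, 2)·p = 2926 · (1/539) = 38/7.
E[α(G)] ≥ n − E[|E(G)|] = 77 − 38/7 = 501/7.
Numerically: ≈ 71.571429.
(This is only a lower bound; the true E[α(G)] may be larger.)

E[α(G)] ≥ 501/7 ≈ 71.571429.


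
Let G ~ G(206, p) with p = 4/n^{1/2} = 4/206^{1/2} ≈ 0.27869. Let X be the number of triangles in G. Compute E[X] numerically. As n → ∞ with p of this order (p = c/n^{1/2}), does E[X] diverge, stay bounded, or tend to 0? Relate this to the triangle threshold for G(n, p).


Number of potential triangles: C(206, 3) = 1435820.
Each occurs with probability p³ ≈ (0.27869)³ ≈ 2.1646074e-02.
By linearity: E[X] = C(206, 3)·p³ ≈ 1435820 · 2.1646074e-02 ≈ 31079.86630.
Since α = 1/2 < 1, p = c/n^{1/2} ≫ 1/n is above the triangle threshold p ~ 1/n. Asymptotically E[X] ~ (c³/6)·n^{3(1−α)} = (4³/6)·n^{1.5} → ∞; triangles are abundant w.h.p.

E[X] ≈ 31079.86630; in regime p = Θ(1/n^{1/2}) E[X] diverges (above the triangle threshold p ~ 1/n).


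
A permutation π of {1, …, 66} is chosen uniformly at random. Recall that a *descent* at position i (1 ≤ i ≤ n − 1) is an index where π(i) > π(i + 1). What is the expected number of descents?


Write X = Σ X_I over i = 1, …, 65, with X_I the indicator of one descent.
There are 65 indicators.
For each fixed i, the pair (π(i), π(i+1)) is a uniformly random ordered pair of distinct values from {1, …, 66}; by symmetry P[π(i) > π(i+1)] = 1/2.
By linearity: E[X] = 65 · (1/2) = (66 − 1) · (1/2) = 65/2 ≈ 32.50000.

E[X] = 65/2 = 32.50000.


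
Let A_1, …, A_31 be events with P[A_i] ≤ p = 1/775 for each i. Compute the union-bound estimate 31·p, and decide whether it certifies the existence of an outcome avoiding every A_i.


Union bound: P[∪_{i=1}^{31} A_i] ≤ Σ_i P[A_i] ≤ 31·p = 31·(1/775) = 1/25.
Numerically: 1/25 ≈ 0.040.
Is 1/25 < 1? YES.
Since P[∪ A_i] ≤ 1/25 < 1, the complement has P[∩ A_i^c] ≥ 1 − 1/25 = 24/25 > 0, so some outcome avoids every A_i.

31·p = 1/25 ≈ 0.040; existence CERTIFIED by the union bound.


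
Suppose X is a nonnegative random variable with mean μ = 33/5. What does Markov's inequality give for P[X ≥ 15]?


μ = E[X] = 33/5, a = 15.
Markov: P[X ≥ 15] ≤ μ/a = (33/5)/15 = 11/25.
Numerically: ≈ 0.440.
(Since a = 15 > μ = 6.600, the bound 11/25 is < 1 and informative.)

P[X ≥ 15] ≤ 11/25 ≈ 0.440.


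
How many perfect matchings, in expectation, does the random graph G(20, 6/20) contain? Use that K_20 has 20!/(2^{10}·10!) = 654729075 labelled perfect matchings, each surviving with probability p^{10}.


K_20 has 20!/(2^{10}·10!) = 654729075 labelled perfect matchings.
For each such perfect matching H, let X_H = 1 if all 10 edges of H are present in G. Then P[X_H = 1] = p^{10} = (3/10)^{10} = 59049/10000000000.
Summing the indicators: E[X] = Σ_H E[X_H] = 654729075 · p^{10} = 654729075 · 59049/10000000000 = 1546443885987/400000000.
Numerically: E[X] ≈ 3866.1.

E[X] = 654729075 · (3/10)^{10} = 1546443885987/400000000 ≈ 3866.1.


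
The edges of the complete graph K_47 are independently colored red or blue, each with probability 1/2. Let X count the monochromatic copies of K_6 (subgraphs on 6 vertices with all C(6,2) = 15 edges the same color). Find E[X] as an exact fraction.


Let X = Σ_S X_S over the C(47, 6) = 10737573 subsets S of size 6, where X_S = 1 if the K_6 on S is monochromatic.
For a fixed S, the K_6 on S has C(6, 2) = 15 edges. P[all 15 edges red] = (1/2)^15, and likewise for blue, so P[monochromatic] = 2·(1/2)^15 = 2^{1 − 15} = 1/16384.
By linearity: E[X] = C(47, 6) · 2^{1 − 15} = 10737573 · 1/16384 = 10737573/16384.
Numerically: E[X] ≈ 655.3694.

E[X] = C(47,6)·2^(1−C(6,2)) = 10737573/16384 ≈ 655.3694.


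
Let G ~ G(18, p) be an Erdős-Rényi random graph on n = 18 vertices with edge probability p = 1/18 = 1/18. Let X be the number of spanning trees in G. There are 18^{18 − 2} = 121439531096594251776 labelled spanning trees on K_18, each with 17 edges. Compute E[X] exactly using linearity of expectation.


K_18 has 18^{18 − 2} = 121439531096594251776 labelled spanning trees.
For each such spanning tree H, let X_H = 1 if all 17 edges of H are present in G. Then P[X_H = 1] = p^{17} = (1/18)^{17} = 1/2185911559738696531968.
Summing the indicators: E[X] = Σ_H E[X_H] = 121439531096594251776 · p^{17} = 121439531096594251776 · 1/2185911559738696531968 = 1/18.
Numerically: E[X] ≈ 0.05556.

E[X] = 121439531096594251776 · (1/18)^{17} = 1/18 ≈ 0.05556.


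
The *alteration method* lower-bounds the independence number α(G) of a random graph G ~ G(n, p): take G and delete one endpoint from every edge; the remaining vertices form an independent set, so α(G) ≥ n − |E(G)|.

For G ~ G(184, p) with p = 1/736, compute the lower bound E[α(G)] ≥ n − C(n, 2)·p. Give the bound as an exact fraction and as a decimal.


E[|E(G)|] = C(184, 2)·p = 16836 · (1/736) = 183/8.
E[α(G)] ≥ n − E[|E(G)|] = 184 − 183/8 = 1289/8.
Numerically: ≈ 161.12500.
(This is only a lower bound; the true E[α(G)] may be larger.)

E[α(G)] ≥ 1289/8 ≈ 161.12500.


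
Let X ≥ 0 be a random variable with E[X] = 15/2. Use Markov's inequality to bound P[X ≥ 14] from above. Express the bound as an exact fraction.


μ = E[X] = 15/2, a = 14.
Markov: P[X ≥ 14] ≤ μ/a = (15/2)/14 = 15/28.
Numerically: ≈ 0.535714.
(Since a = 14 > μ = 7.500000, the bound 15/28 is < 1 and informative.)

P[X ≥ 14] ≤ 15/28 ≈ 0.535714.


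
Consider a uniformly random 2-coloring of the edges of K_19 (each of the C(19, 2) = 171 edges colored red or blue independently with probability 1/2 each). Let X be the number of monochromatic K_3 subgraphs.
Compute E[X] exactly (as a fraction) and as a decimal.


Let X = Σ_S X_S over the C(19, 3) = 969 subsets S of size 3, where X_S = 1 if the K_3 on S is monochromatic.
For a fixed S, the K_3 on S has C(3, 2) = 3 edges. P[all 3 edges red] = (1/2)^3, and likewise for blue, so P[monochromatic] = 2·(1/2)^3 = 2^{1 − 3} = 1/4.
By linearity of expectation: E[X] = C(19, 3) · 2^{1 − 3} = 969 · 1/4 = 969/4.
Numerically: E[X] ≈ 242.2500.

E[X] = C(19,3)·2^(1−C(3,2)) = 969/4 ≈ 242.2500.


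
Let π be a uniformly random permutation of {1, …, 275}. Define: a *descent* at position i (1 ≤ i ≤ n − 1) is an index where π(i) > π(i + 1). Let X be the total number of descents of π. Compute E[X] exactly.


Write X = Σ X_I over i = 1, …, 274, with X_I the indicator of one descent.
There are 274 indicators.
For each fixed i, the pair (π(i), π(i+1)) is a uniformly random ordered pair of distinct values from {1, …, 275}; by symmetry P[π(i) > π(i+1)] = 1/2.
By linearity: E[X] = 274 · (1/2) = (275 − 1) · (1/2) = 137 ≈ 137.000000.

E[X] = 137 = 137.000000.


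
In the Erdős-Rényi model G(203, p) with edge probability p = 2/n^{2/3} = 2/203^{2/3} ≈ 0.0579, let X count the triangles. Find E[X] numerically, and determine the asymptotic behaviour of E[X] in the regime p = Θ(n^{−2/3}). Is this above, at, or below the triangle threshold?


Number of potential triangles: C(203, 3) = 1373701.
Each occurs with probability p³ ≈ (0.0579)³ ≈ 1.94132e-04.
By linearity: E[X] = C(203, 3)·p³ ≈ 1373701 · 1.94132e-04 ≈ 266.680.
Since α = 2/3 < 1, p = c/n^{2/3} ≫ 1/n is above the triangle threshold p ~ 1/n. Asymptotically E[X] ~ (c³/6)·n^{3(1−α)} = (2³/6)·n^{1} → ∞; triangles are abundant w.h.p.

E[X] ≈ 266.680; in regime p = Θ(1/n^{2/3}) E[X] diverges (above the triangle threshold p ~ 1/n).


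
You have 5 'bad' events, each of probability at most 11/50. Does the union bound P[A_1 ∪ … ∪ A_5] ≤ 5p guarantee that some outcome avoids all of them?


Union bound: P[∪_{i=1}^{5} A_i] ≤ Σ_i P[A_i] ≤ 5·p = 5·(11/50) = 11/10.
Numerically: 11/10 ≈ 1.1000000.
Is 11/10 < 1? NO.
Since the bound 11/10 is ≥ 1, the union bound is uninformative here; it does NOT by itself certify existence.

5·p = 11/10 ≈ 1.1000000; existence NOT certified by the union bound.


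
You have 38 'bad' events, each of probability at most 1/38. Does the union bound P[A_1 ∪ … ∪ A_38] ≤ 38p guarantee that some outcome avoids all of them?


Union bound: P[∪_{i=1}^{38} A_i] ≤ Σ_i P[A_i] ≤ 38·p = 38·(1/38) = 1.
Numerically: 1 ≈ 1.000.
Is 1 < 1? NO.
Since the bound 1 is ≥ 1, the union bound is uninformative here; it does NOT by itself certify existence.

38·p = 1 ≈ 1.000; existence NOT certified by the union bound.


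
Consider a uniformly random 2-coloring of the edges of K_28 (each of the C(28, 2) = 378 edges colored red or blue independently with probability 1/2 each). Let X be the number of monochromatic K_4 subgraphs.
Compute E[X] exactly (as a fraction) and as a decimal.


Let X = Σ_S X_S over the C(28, 4) = 20475 subsets S of size 4, where X_S = 1 if the K_4 on S is monochromatic.
For a fixed S, the K_4 on S has C(4, 2) = 6 edges. P[all 6 edges red] = (1/2)^6, and likewise for blue, so P[monochromatic] = 2·(1/2)^6 = 2^{1 − 6} = 1/32.
By linearity of expectation: E[X] = C(28, 4) · 2^{1 − 6} = 20475 · 1/32 = 20475/32.
Numerically: E[X] ≈ 639.843750.

E[X] = C(28,4)·2^(1−C(4,2)) = 20475/32 ≈ 639.843750.


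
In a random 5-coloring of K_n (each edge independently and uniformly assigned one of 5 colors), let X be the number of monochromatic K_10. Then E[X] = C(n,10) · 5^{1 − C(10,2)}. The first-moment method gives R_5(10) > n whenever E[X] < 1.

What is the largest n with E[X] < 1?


We need C(n, 10) · 5^{1 − 45} < 1, i.e. C(n, 10) < 5^{45 − 1} = 5684341886080801486968994140625.
Check values of n near the boundary:
  n = 5389: C(5389, 10) = 5645340767466558997768874792926; 5645340767466558997768874792926 < 5684341886080801486968994140625? YES
  n = 5390: C(5390, 10) = 5655833965919099070255434039753; 5655833965919099070255434039753 < 5684341886080801486968994140625? YES
  n = 5391: C(5391, 10) = 5666344714787188828795213697883; 5666344714787188828795213697883 < 5684341886080801486968994140625? YES
  n = 5392: C(5392, 10) = 5676873040158402483252283957448; 5676873040158402483252283957448 < 5684341886080801486968994140625? YES
  n = 5393: C(5393, 10) = 5687418968154238267170642278008; 5687418968154238267170642278008 < 5684341886080801486968994140625? NO
  n = 5394: C(5394, 10) = 5697982524930156243149785372878; 5697982524930156243149785372878 < 5684341886080801486968994140625? NO
The largest n with C(n, 10) < 5684341886080801486968994140625 is n = 5392 (where E[X] = 5676873040158402483252283957448/5684341886080801486968994140625 ≈ 0.9987). Hence R_5(10) > 5392, i.e. R_5(10) ≥ 5393.

Largest n = 5392; hence R_5(10) > 5392.


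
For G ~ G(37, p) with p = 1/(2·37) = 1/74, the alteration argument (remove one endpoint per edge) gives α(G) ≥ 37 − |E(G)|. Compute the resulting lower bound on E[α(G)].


E[|E(G)|] = C(37, 2)·p = 666 · (1/74) = 9.
E[α(G)] ≥ n − E[|E(G)|] = 37 − 9 = 28.
Numerically: ≈ 28.0000.
(This is only a lower bound; the true E[α(G)] may be larger.)

E[α(G)] ≥ 28 ≈ 28.0000.


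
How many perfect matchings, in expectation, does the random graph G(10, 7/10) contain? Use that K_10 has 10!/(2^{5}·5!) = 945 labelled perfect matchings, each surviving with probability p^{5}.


K_10 has 10!/(2^{5}·5!) = 945 labelled perfect matchings.
For each such perfect matching H, let X_H = 1 if all 5 edges of H are present in G. Then P[X_H = 1] = p^{5} = (7/10)^{5} = 16807/100000.
By linearity: E[X] = Σ_H E[X_H] = 945 · p^{5} = 945 · 16807/100000 = 3176523/20000.
Numerically: E[X] ≈ 158.83.

E[X] = 945 · (7/10)^{5} = 3176523/20000 ≈ 158.83.


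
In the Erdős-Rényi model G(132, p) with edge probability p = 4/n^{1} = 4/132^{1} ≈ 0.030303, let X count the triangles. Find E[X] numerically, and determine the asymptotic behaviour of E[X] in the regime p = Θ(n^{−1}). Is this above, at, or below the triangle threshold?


Number of potential triangles: C(132, 3) = 374660.
Each occurs with probability p³ ≈ (0.030303)³ ≈ 2.78264741e-05.
By linearity: E[X] = C(132, 3)·p³ ≈ 374660 · 2.78264741e-05 ≈ 10.425467.
Here α = 1, so p = 4/n is exactly at the triangle threshold p ~ 1/n. Asymptotically E[X] → c³/6 = 4³/6 = 32/3 ≈ 10.666667, a bounded constant. In this regime the triangle count is asymptotically Poisson(c³/6).

E[X] ≈ 10.425467; in regime p = Θ(1/n^{1}) E[X] stays bounded (at the triangle threshold p ~ 1/n).


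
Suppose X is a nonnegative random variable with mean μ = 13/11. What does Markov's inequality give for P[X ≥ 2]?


μ = E[X] = 13/11, a = 2.
Markov: P[X ≥ 2] ≤ μ/a = (13/11)/2 = 13/22.
Numerically: ≈ 0.59091.
(Since a = 2 > μ = 1.18182, the bound 13/22 is < 1 and informative.)

P[X ≥ 2] ≤ 13/22 ≈ 0.59091.


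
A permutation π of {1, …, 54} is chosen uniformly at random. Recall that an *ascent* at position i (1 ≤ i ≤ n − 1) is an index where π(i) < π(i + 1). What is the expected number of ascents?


Write X = Σ X_I over i = 1, …, 53, with X_I the indicator of one ascent.
There are 53 indicators.
For each fixed i, the pair (π(i), π(i+1)) is a uniformly random ordered pair of distinct values from {1, …, 54}; by symmetry P[π(i) < π(i+1)] = 1/2.
By linearity: E[X] = 53 · (1/2) = (54 − 1) · (1/2) = 53/2 ≈ 26.500.

E[X] = 53/2 = 26.500.


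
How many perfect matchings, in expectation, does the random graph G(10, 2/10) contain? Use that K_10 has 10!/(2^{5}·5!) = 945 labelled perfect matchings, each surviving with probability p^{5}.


K_10 has 10!/(2^{5}·5!) = 945 labelled perfect matchings.
For each such perfect matching H, let X_H = 1 if all 5 edges of H are present in G. Then P[X_H = 1] = p^{5} = (1/5)^{5} = 1/3125.
By linearity of expectation: E[X] = Σ_H E[X_H] = 945 · p^{5} = 945 · 1/3125 = 189/625.
Numerically: E[X] ≈ 0.3024.

E[X] = 945 · (1/5)^{5} = 189/625 ≈ 0.3024.


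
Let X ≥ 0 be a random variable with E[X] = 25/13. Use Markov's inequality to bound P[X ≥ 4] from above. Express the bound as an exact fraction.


μ = E[X] = 25/13, a = 4.
Markov: P[X ≥ 4] ≤ μ/a = (25/13)/4 = 25/52.
Numerically: ≈ 0.481.
(Since a = 4 > μ = 1.923, the bound 25/52 is < 1 and informative.)

P[X ≥ 4] ≤ 25/52 ≈ 0.481.


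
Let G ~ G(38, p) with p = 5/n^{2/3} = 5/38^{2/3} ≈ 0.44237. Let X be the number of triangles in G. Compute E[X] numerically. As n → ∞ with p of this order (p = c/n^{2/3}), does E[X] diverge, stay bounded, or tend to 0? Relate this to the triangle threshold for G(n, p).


Number of potential triangles: C(38, 3) = 8436.
Each occurs with probability p³ ≈ (0.44237)³ ≈ 8.6565097e-02.
By linearity: E[X] = C(38, 3)·p³ ≈ 8436 · 8.6565097e-02 ≈ 730.26316.
Since α = 2/3 < 1, p = c/n^{2/3} ≫ 1/n is above the triangle threshold p ~ 1/n. Asymptotically E[X] ~ (c³/6)·n^{3(1−α)} = (5³/6)·n^{1} → ∞; triangles are abundant w.h.p.

E[X] ≈ 730.26316; in regime p = Θ(1/n^{2/3}) E[X] diverges (above the triangle threshold p ~ 1/n).


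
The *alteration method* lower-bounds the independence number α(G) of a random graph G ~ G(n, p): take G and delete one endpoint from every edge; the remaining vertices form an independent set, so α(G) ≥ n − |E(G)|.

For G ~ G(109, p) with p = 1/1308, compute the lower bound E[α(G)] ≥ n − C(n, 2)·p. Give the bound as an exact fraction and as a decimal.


E[|E(G)|] = C(109, 2)·p = 5886 · (1/1308) = 9/2.
E[α(G)] ≥ n − E[|E(G)|] = 109 − 9/2 = 209/2.
Numerically: ≈ 104.500.
(This is only a lower bound; the true E[α(G)] may be larger.)

E[α(G)] ≥ 209/2 ≈ 104.500.


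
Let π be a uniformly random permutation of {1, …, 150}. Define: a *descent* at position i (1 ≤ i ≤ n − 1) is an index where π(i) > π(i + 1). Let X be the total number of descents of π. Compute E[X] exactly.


Write X = Σ X_I over i = 1, …, 149, with X_I the indicator of one descent.
There are 149 indicators.
For each fixed i, the pair (π(i), π(i+1)) is a uniformly random ordered pair of distinct values from {1, …, 150}; by symmetry P[π(i) > π(i+1)] = 1/2.
By linearity: E[X] = 149 · (1/2) = (150 − 1) · (1/2) = 149/2 ≈ 74.50000.

E[X] = 149/2 = 74.50000.
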